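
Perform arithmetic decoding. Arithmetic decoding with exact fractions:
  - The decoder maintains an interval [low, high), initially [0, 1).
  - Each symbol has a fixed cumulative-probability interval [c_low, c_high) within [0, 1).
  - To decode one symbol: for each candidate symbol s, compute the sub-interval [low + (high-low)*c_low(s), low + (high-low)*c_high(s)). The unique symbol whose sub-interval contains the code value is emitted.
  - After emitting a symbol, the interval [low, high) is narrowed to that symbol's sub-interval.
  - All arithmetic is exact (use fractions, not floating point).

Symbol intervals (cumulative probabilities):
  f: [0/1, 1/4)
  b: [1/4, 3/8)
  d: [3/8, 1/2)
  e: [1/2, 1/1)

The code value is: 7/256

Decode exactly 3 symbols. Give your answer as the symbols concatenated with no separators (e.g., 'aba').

Step 1: interval [0/1, 1/1), width = 1/1 - 0/1 = 1/1
  'f': [0/1 + 1/1*0/1, 0/1 + 1/1*1/4) = [0/1, 1/4) <- contains code 7/256
  'b': [0/1 + 1/1*1/4, 0/1 + 1/1*3/8) = [1/4, 3/8)
  'd': [0/1 + 1/1*3/8, 0/1 + 1/1*1/2) = [3/8, 1/2)
  'e': [0/1 + 1/1*1/2, 0/1 + 1/1*1/1) = [1/2, 1/1)
  emit 'f', narrow to [0/1, 1/4)
Step 2: interval [0/1, 1/4), width = 1/4 - 0/1 = 1/4
  'f': [0/1 + 1/4*0/1, 0/1 + 1/4*1/4) = [0/1, 1/16) <- contains code 7/256
  'b': [0/1 + 1/4*1/4, 0/1 + 1/4*3/8) = [1/16, 3/32)
  'd': [0/1 + 1/4*3/8, 0/1 + 1/4*1/2) = [3/32, 1/8)
  'e': [0/1 + 1/4*1/2, 0/1 + 1/4*1/1) = [1/8, 1/4)
  emit 'f', narrow to [0/1, 1/16)
Step 3: interval [0/1, 1/16), width = 1/16 - 0/1 = 1/16
  'f': [0/1 + 1/16*0/1, 0/1 + 1/16*1/4) = [0/1, 1/64)
  'b': [0/1 + 1/16*1/4, 0/1 + 1/16*3/8) = [1/64, 3/128)
  'd': [0/1 + 1/16*3/8, 0/1 + 1/16*1/2) = [3/128, 1/32) <- contains code 7/256
  'e': [0/1 + 1/16*1/2, 0/1 + 1/16*1/1) = [1/32, 1/16)
  emit 'd', narrow to [3/128, 1/32)

Answer: ffd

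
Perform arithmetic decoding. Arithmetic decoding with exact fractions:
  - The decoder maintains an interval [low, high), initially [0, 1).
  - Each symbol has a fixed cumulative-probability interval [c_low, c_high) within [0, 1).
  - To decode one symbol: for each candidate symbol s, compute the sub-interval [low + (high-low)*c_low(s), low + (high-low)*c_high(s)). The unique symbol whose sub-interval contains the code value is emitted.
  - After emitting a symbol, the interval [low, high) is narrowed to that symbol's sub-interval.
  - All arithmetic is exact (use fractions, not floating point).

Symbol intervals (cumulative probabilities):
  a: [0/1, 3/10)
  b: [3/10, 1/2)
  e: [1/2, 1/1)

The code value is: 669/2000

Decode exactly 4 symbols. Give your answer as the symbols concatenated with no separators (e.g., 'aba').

Step 1: interval [0/1, 1/1), width = 1/1 - 0/1 = 1/1
  'a': [0/1 + 1/1*0/1, 0/1 + 1/1*3/10) = [0/1, 3/10)
  'b': [0/1 + 1/1*3/10, 0/1 + 1/1*1/2) = [3/10, 1/2) <- contains code 669/2000
  'e': [0/1 + 1/1*1/2, 0/1 + 1/1*1/1) = [1/2, 1/1)
  emit 'b', narrow to [3/10, 1/2)
Step 2: interval [3/10, 1/2), width = 1/2 - 3/10 = 1/5
  'a': [3/10 + 1/5*0/1, 3/10 + 1/5*3/10) = [3/10, 9/25) <- contains code 669/2000
  'b': [3/10 + 1/5*3/10, 3/10 + 1/5*1/2) = [9/25, 2/5)
  'e': [3/10 + 1/5*1/2, 3/10 + 1/5*1/1) = [2/5, 1/2)
  emit 'a', narrow to [3/10, 9/25)
Step 3: interval [3/10, 9/25), width = 9/25 - 3/10 = 3/50
  'a': [3/10 + 3/50*0/1, 3/10 + 3/50*3/10) = [3/10, 159/500)
  'b': [3/10 + 3/50*3/10, 3/10 + 3/50*1/2) = [159/500, 33/100)
  'e': [3/10 + 3/50*1/2, 3/10 + 3/50*1/1) = [33/100, 9/25) <- contains code 669/2000
  emit 'e', narrow to [33/100, 9/25)
Step 4: interval [33/100, 9/25), width = 9/25 - 33/100 = 3/100
  'a': [33/100 + 3/100*0/1, 33/100 + 3/100*3/10) = [33/100, 339/1000) <- contains code 669/2000
  'b': [33/100 + 3/100*3/10, 33/100 + 3/100*1/2) = [339/1000, 69/200)
  'e': [33/100 + 3/100*1/2, 33/100 + 3/100*1/1) = [69/200, 9/25)
  emit 'a', narrow to [33/100, 339/1000)

Answer: baea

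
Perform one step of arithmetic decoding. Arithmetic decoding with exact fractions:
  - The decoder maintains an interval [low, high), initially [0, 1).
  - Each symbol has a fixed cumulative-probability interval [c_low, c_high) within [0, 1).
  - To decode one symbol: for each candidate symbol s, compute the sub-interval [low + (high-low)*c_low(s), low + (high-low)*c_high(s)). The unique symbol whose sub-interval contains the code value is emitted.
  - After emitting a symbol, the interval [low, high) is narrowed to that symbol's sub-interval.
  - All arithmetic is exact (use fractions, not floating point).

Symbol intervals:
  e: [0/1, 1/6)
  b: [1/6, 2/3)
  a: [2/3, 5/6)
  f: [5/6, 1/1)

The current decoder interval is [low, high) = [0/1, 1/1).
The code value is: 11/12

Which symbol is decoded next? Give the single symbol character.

Interval width = high − low = 1/1 − 0/1 = 1/1
Scaled code = (code − low) / width = (11/12 − 0/1) / 1/1 = 11/12
  e: [0/1, 1/6) 
  b: [1/6, 2/3) 
  a: [2/3, 5/6) 
  f: [5/6, 1/1) ← scaled code falls here ✓

Answer: f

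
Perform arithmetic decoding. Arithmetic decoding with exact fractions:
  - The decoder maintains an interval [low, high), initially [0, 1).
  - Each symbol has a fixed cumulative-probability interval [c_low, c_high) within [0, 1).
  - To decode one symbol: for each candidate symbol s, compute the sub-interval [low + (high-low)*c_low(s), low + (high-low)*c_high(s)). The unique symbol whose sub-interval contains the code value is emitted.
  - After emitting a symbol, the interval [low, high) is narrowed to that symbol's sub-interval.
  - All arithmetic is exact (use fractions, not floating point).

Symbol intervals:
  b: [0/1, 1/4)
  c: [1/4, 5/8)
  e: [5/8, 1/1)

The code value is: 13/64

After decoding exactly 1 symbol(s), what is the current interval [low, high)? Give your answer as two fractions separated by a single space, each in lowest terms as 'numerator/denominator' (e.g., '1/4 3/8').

Step 1: interval [0/1, 1/1), width = 1/1 - 0/1 = 1/1
  'b': [0/1 + 1/1*0/1, 0/1 + 1/1*1/4) = [0/1, 1/4) <- contains code 13/64
  'c': [0/1 + 1/1*1/4, 0/1 + 1/1*5/8) = [1/4, 5/8)
  'e': [0/1 + 1/1*5/8, 0/1 + 1/1*1/1) = [5/8, 1/1)
  emit 'b', narrow to [0/1, 1/4)

Answer: 0/1 1/4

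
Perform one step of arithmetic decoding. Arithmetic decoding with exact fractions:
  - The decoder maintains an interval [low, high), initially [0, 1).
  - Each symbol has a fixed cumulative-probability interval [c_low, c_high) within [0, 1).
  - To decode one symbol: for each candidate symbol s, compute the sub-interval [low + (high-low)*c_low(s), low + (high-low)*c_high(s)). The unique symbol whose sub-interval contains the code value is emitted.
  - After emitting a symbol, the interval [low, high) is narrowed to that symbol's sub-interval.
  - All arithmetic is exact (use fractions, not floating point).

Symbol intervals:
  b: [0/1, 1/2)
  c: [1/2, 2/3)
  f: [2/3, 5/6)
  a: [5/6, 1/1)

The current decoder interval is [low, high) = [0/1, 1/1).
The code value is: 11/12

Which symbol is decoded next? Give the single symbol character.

Interval width = high − low = 1/1 − 0/1 = 1/1
Scaled code = (code − low) / width = (11/12 − 0/1) / 1/1 = 11/12
  b: [0/1, 1/2) 
  c: [1/2, 2/3) 
  f: [2/3, 5/6) 
  a: [5/6, 1/1) ← scaled code falls here ✓

Answer: a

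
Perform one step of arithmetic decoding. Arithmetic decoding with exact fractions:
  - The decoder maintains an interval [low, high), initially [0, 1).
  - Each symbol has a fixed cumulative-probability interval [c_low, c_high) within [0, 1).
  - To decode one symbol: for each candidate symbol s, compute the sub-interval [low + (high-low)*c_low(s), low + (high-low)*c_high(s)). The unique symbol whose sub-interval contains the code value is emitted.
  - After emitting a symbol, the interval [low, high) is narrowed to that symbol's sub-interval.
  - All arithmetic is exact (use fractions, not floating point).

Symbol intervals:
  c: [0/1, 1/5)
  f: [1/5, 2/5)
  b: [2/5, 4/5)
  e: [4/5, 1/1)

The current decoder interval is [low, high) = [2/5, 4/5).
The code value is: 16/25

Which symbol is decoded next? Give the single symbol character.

Interval width = high − low = 4/5 − 2/5 = 2/5
Scaled code = (code − low) / width = (16/25 − 2/5) / 2/5 = 3/5
  c: [0/1, 1/5) 
  f: [1/5, 2/5) 
  b: [2/5, 4/5) ← scaled code falls here ✓
  e: [4/5, 1/1) 

Answer: b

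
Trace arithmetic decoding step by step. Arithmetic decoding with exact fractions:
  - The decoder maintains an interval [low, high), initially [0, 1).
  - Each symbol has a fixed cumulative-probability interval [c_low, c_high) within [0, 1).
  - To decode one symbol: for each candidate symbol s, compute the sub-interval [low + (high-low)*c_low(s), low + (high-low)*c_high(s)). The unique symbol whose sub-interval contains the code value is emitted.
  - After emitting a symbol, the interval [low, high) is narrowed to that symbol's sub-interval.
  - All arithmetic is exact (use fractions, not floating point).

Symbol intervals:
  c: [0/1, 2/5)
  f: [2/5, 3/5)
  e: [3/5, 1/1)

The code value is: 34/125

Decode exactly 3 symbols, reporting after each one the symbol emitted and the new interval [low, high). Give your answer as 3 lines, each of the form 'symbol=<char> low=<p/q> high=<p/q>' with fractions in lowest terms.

Step 1: interval [0/1, 1/1), width = 1/1 - 0/1 = 1/1
  'c': [0/1 + 1/1*0/1, 0/1 + 1/1*2/5) = [0/1, 2/5) <- contains code 34/125
  'f': [0/1 + 1/1*2/5, 0/1 + 1/1*3/5) = [2/5, 3/5)
  'e': [0/1 + 1/1*3/5, 0/1 + 1/1*1/1) = [3/5, 1/1)
  emit 'c', narrow to [0/1, 2/5)
Step 2: interval [0/1, 2/5), width = 2/5 - 0/1 = 2/5
  'c': [0/1 + 2/5*0/1, 0/1 + 2/5*2/5) = [0/1, 4/25)
  'f': [0/1 + 2/5*2/5, 0/1 + 2/5*3/5) = [4/25, 6/25)
  'e': [0/1 + 2/5*3/5, 0/1 + 2/5*1/1) = [6/25, 2/5) <- contains code 34/125
  emit 'e', narrow to [6/25, 2/5)
Step 3: interval [6/25, 2/5), width = 2/5 - 6/25 = 4/25
  'c': [6/25 + 4/25*0/1, 6/25 + 4/25*2/5) = [6/25, 38/125) <- contains code 34/125
  'f': [6/25 + 4/25*2/5, 6/25 + 4/25*3/5) = [38/125, 42/125)
  'e': [6/25 + 4/25*3/5, 6/25 + 4/25*1/1) = [42/125, 2/5)
  emit 'c', narrow to [6/25, 38/125)

Answer: symbol=c low=0/1 high=2/5
symbol=e low=6/25 high=2/5
symbol=c low=6/25 high=38/125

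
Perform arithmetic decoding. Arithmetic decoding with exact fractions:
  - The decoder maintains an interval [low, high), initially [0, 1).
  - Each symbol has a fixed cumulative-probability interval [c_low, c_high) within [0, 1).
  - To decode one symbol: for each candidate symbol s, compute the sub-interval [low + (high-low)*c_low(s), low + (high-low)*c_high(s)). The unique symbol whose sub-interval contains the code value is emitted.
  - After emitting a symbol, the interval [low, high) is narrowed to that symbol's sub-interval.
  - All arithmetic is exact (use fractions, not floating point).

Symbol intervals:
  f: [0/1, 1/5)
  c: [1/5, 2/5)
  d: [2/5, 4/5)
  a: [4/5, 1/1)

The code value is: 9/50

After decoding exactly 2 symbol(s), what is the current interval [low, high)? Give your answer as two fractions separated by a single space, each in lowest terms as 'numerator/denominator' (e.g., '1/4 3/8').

Answer: 4/25 1/5

Derivation:
Step 1: interval [0/1, 1/1), width = 1/1 - 0/1 = 1/1
  'f': [0/1 + 1/1*0/1, 0/1 + 1/1*1/5) = [0/1, 1/5) <- contains code 9/50
  'c': [0/1 + 1/1*1/5, 0/1 + 1/1*2/5) = [1/5, 2/5)
  'd': [0/1 + 1/1*2/5, 0/1 + 1/1*4/5) = [2/5, 4/5)
  'a': [0/1 + 1/1*4/5, 0/1 + 1/1*1/1) = [4/5, 1/1)
  emit 'f', narrow to [0/1, 1/5)
Step 2: interval [0/1, 1/5), width = 1/5 - 0/1 = 1/5
  'f': [0/1 + 1/5*0/1, 0/1 + 1/5*1/5) = [0/1, 1/25)
  'c': [0/1 + 1/5*1/5, 0/1 + 1/5*2/5) = [1/25, 2/25)
  'd': [0/1 + 1/5*2/5, 0/1 + 1/5*4/5) = [2/25, 4/25)
  'a': [0/1 + 1/5*4/5, 0/1 + 1/5*1/1) = [4/25, 1/5) <- contains code 9/50
  emit 'a', narrow to [4/25, 1/5)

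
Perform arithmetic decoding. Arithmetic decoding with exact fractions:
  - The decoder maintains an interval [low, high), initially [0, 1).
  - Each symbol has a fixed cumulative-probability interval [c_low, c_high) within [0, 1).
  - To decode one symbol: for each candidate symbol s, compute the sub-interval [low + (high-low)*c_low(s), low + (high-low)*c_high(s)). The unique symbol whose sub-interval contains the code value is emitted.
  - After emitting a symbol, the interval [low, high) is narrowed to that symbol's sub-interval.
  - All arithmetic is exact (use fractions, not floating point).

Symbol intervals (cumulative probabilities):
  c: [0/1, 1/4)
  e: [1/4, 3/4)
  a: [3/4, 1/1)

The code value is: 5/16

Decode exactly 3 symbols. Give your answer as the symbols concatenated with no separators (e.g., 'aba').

Answer: ece

Derivation:
Step 1: interval [0/1, 1/1), width = 1/1 - 0/1 = 1/1
  'c': [0/1 + 1/1*0/1, 0/1 + 1/1*1/4) = [0/1, 1/4)
  'e': [0/1 + 1/1*1/4, 0/1 + 1/1*3/4) = [1/4, 3/4) <- contains code 5/16
  'a': [0/1 + 1/1*3/4, 0/1 + 1/1*1/1) = [3/4, 1/1)
  emit 'e', narrow to [1/4, 3/4)
Step 2: interval [1/4, 3/4), width = 3/4 - 1/4 = 1/2
  'c': [1/4 + 1/2*0/1, 1/4 + 1/2*1/4) = [1/4, 3/8) <- contains code 5/16
  'e': [1/4 + 1/2*1/4, 1/4 + 1/2*3/4) = [3/8, 5/8)
  'a': [1/4 + 1/2*3/4, 1/4 + 1/2*1/1) = [5/8, 3/4)
  emit 'c', narrow to [1/4, 3/8)
Step 3: interval [1/4, 3/8), width = 3/8 - 1/4 = 1/8
  'c': [1/4 + 1/8*0/1, 1/4 + 1/8*1/4) = [1/4, 9/32)
  'e': [1/4 + 1/8*1/4, 1/4 + 1/8*3/4) = [9/32, 11/32) <- contains code 5/16
  'a': [1/4 + 1/8*3/4, 1/4 + 1/8*1/1) = [11/32, 3/8)
  emit 'e', narrow to [9/32, 11/32)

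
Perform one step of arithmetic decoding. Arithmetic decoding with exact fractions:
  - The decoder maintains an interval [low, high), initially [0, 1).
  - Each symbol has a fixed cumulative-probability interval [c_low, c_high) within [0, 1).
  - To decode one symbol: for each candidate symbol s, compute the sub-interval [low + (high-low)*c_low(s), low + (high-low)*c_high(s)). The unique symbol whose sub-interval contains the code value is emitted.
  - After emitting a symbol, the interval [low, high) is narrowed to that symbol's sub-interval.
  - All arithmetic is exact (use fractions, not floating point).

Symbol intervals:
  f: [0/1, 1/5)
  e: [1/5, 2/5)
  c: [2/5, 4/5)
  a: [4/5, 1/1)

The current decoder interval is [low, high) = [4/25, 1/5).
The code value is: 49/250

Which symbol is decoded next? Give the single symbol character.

Answer: a

Derivation:
Interval width = high − low = 1/5 − 4/25 = 1/25
Scaled code = (code − low) / width = (49/250 − 4/25) / 1/25 = 9/10
  f: [0/1, 1/5) 
  e: [1/5, 2/5) 
  c: [2/5, 4/5) 
  a: [4/5, 1/1) ← scaled code falls here ✓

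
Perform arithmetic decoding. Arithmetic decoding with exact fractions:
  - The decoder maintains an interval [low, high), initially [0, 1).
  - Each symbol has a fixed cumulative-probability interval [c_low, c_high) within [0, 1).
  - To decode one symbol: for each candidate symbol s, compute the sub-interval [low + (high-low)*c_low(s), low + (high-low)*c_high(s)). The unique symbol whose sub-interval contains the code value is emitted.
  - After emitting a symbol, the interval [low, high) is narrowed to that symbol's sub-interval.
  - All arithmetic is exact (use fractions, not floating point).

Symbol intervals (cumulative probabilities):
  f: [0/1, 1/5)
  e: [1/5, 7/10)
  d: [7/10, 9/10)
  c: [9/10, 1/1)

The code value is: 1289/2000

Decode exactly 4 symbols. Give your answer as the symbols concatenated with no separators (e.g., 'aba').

Answer: edce

Derivation:
Step 1: interval [0/1, 1/1), width = 1/1 - 0/1 = 1/1
  'f': [0/1 + 1/1*0/1, 0/1 + 1/1*1/5) = [0/1, 1/5)
  'e': [0/1 + 1/1*1/5, 0/1 + 1/1*7/10) = [1/5, 7/10) <- contains code 1289/2000
  'd': [0/1 + 1/1*7/10, 0/1 + 1/1*9/10) = [7/10, 9/10)
  'c': [0/1 + 1/1*9/10, 0/1 + 1/1*1/1) = [9/10, 1/1)
  emit 'e', narrow to [1/5, 7/10)
Step 2: interval [1/5, 7/10), width = 7/10 - 1/5 = 1/2
  'f': [1/5 + 1/2*0/1, 1/5 + 1/2*1/5) = [1/5, 3/10)
  'e': [1/5 + 1/2*1/5, 1/5 + 1/2*7/10) = [3/10, 11/20)
  'd': [1/5 + 1/2*7/10, 1/5 + 1/2*9/10) = [11/20, 13/20) <- contains code 1289/2000
  'c': [1/5 + 1/2*9/10, 1/5 + 1/2*1/1) = [13/20, 7/10)
  emit 'd', narrow to [11/20, 13/20)
Step 3: interval [11/20, 13/20), width = 13/20 - 11/20 = 1/10
  'f': [11/20 + 1/10*0/1, 11/20 + 1/10*1/5) = [11/20, 57/100)
  'e': [11/20 + 1/10*1/5, 11/20 + 1/10*7/10) = [57/100, 31/50)
  'd': [11/20 + 1/10*7/10, 11/20 + 1/10*9/10) = [31/50, 16/25)
  'c': [11/20 + 1/10*9/10, 11/20 + 1/10*1/1) = [16/25, 13/20) <- contains code 1289/2000
  emit 'c', narrow to [16/25, 13/20)
Step 4: interval [16/25, 13/20), width = 13/20 - 16/25 = 1/100
  'f': [16/25 + 1/100*0/1, 16/25 + 1/100*1/5) = [16/25, 321/500)
  'e': [16/25 + 1/100*1/5, 16/25 + 1/100*7/10) = [321/500, 647/1000) <- contains code 1289/2000
  'd': [16/25 + 1/100*7/10, 16/25 + 1/100*9/10) = [647/1000, 649/1000)
  'c': [16/25 + 1/100*9/10, 16/25 + 1/100*1/1) = [649/1000, 13/20)
  emit 'e', narrow to [321/500, 647/1000)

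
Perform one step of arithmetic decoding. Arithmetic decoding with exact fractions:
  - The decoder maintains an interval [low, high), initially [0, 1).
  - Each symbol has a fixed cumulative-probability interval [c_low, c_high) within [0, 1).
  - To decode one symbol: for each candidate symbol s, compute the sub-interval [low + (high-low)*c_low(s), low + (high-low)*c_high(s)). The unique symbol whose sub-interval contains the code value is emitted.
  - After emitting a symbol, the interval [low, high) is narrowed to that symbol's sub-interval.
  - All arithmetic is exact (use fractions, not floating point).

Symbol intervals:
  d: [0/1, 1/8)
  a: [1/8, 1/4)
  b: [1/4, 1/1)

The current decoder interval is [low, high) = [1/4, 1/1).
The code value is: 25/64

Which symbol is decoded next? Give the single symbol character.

Interval width = high − low = 1/1 − 1/4 = 3/4
Scaled code = (code − low) / width = (25/64 − 1/4) / 3/4 = 3/16
  d: [0/1, 1/8) 
  a: [1/8, 1/4) ← scaled code falls here ✓
  b: [1/4, 1/1) 

Answer: a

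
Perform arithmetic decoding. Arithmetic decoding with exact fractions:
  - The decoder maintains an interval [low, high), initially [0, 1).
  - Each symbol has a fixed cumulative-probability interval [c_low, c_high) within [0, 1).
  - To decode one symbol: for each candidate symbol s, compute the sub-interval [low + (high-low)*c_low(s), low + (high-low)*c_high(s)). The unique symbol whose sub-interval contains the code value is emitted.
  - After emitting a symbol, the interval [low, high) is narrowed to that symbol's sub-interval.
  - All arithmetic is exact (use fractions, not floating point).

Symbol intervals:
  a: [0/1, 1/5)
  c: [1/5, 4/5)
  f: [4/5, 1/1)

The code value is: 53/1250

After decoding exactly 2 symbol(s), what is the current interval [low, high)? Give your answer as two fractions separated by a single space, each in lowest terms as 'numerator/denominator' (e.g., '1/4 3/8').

Answer: 1/25 4/25

Derivation:
Step 1: interval [0/1, 1/1), width = 1/1 - 0/1 = 1/1
  'a': [0/1 + 1/1*0/1, 0/1 + 1/1*1/5) = [0/1, 1/5) <- contains code 53/1250
  'c': [0/1 + 1/1*1/5, 0/1 + 1/1*4/5) = [1/5, 4/5)
  'f': [0/1 + 1/1*4/5, 0/1 + 1/1*1/1) = [4/5, 1/1)
  emit 'a', narrow to [0/1, 1/5)
Step 2: interval [0/1, 1/5), width = 1/5 - 0/1 = 1/5
  'a': [0/1 + 1/5*0/1, 0/1 + 1/5*1/5) = [0/1, 1/25)
  'c': [0/1 + 1/5*1/5, 0/1 + 1/5*4/5) = [1/25, 4/25) <- contains code 53/1250
  'f': [0/1 + 1/5*4/5, 0/1 + 1/5*1/1) = [4/25, 1/5)
  emit 'c', narrow to [1/25, 4/25)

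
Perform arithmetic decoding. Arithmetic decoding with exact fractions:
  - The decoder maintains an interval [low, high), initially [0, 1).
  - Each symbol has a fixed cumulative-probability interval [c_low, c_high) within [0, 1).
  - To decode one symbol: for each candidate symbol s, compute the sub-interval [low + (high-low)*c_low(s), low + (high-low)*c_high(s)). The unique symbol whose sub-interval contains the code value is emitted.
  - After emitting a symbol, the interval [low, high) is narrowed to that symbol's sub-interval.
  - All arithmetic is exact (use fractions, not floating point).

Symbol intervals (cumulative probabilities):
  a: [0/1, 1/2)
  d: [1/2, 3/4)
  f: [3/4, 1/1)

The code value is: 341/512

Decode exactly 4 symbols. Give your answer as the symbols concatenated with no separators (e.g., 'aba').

Step 1: interval [0/1, 1/1), width = 1/1 - 0/1 = 1/1
  'a': [0/1 + 1/1*0/1, 0/1 + 1/1*1/2) = [0/1, 1/2)
  'd': [0/1 + 1/1*1/2, 0/1 + 1/1*3/4) = [1/2, 3/4) <- contains code 341/512
  'f': [0/1 + 1/1*3/4, 0/1 + 1/1*1/1) = [3/4, 1/1)
  emit 'd', narrow to [1/2, 3/4)
Step 2: interval [1/2, 3/4), width = 3/4 - 1/2 = 1/4
  'a': [1/2 + 1/4*0/1, 1/2 + 1/4*1/2) = [1/2, 5/8)
  'd': [1/2 + 1/4*1/2, 1/2 + 1/4*3/4) = [5/8, 11/16) <- contains code 341/512
  'f': [1/2 + 1/4*3/4, 1/2 + 1/4*1/1) = [11/16, 3/4)
  emit 'd', narrow to [5/8, 11/16)
Step 3: interval [5/8, 11/16), width = 11/16 - 5/8 = 1/16
  'a': [5/8 + 1/16*0/1, 5/8 + 1/16*1/2) = [5/8, 21/32)
  'd': [5/8 + 1/16*1/2, 5/8 + 1/16*3/4) = [21/32, 43/64) <- contains code 341/512
  'f': [5/8 + 1/16*3/4, 5/8 + 1/16*1/1) = [43/64, 11/16)
  emit 'd', narrow to [21/32, 43/64)
Step 4: interval [21/32, 43/64), width = 43/64 - 21/32 = 1/64
  'a': [21/32 + 1/64*0/1, 21/32 + 1/64*1/2) = [21/32, 85/128)
  'd': [21/32 + 1/64*1/2, 21/32 + 1/64*3/4) = [85/128, 171/256) <- contains code 341/512
  'f': [21/32 + 1/64*3/4, 21/32 + 1/64*1/1) = [171/256, 43/64)
  emit 'd', narrow to [85/128, 171/256)

Answer: dddd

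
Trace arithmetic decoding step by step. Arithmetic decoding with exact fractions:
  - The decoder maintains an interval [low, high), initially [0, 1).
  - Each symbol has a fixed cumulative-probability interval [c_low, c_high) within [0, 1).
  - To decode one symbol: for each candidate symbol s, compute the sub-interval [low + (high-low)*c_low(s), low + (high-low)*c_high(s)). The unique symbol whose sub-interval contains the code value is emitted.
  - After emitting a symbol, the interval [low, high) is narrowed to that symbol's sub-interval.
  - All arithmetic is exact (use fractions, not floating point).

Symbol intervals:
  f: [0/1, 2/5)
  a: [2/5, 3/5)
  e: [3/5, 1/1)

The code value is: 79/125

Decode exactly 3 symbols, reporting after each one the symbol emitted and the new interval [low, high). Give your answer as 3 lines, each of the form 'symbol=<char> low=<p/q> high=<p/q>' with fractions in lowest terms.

Step 1: interval [0/1, 1/1), width = 1/1 - 0/1 = 1/1
  'f': [0/1 + 1/1*0/1, 0/1 + 1/1*2/5) = [0/1, 2/5)
  'a': [0/1 + 1/1*2/5, 0/1 + 1/1*3/5) = [2/5, 3/5)
  'e': [0/1 + 1/1*3/5, 0/1 + 1/1*1/1) = [3/5, 1/1) <- contains code 79/125
  emit 'e', narrow to [3/5, 1/1)
Step 2: interval [3/5, 1/1), width = 1/1 - 3/5 = 2/5
  'f': [3/5 + 2/5*0/1, 3/5 + 2/5*2/5) = [3/5, 19/25) <- contains code 79/125
  'a': [3/5 + 2/5*2/5, 3/5 + 2/5*3/5) = [19/25, 21/25)
  'e': [3/5 + 2/5*3/5, 3/5 + 2/5*1/1) = [21/25, 1/1)
  emit 'f', narrow to [3/5, 19/25)
Step 3: interval [3/5, 19/25), width = 19/25 - 3/5 = 4/25
  'f': [3/5 + 4/25*0/1, 3/5 + 4/25*2/5) = [3/5, 83/125) <- contains code 79/125
  'a': [3/5 + 4/25*2/5, 3/5 + 4/25*3/5) = [83/125, 87/125)
  'e': [3/5 + 4/25*3/5, 3/5 + 4/25*1/1) = [87/125, 19/25)
  emit 'f', narrow to [3/5, 83/125)

Answer: symbol=e low=3/5 high=1/1
symbol=f low=3/5 high=19/25
symbol=f low=3/5 high=83/125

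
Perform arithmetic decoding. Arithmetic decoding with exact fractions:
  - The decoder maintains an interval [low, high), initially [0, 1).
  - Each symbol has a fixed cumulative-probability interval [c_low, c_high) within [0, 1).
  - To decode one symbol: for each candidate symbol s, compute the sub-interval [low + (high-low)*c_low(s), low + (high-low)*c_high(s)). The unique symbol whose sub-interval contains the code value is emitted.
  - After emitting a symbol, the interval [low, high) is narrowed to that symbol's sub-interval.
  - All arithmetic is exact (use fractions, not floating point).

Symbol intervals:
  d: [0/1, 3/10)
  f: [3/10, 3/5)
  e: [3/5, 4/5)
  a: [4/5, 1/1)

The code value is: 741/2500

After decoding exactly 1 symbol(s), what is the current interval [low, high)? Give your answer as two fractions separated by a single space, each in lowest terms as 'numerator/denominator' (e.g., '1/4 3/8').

Answer: 0/1 3/10

Derivation:
Step 1: interval [0/1, 1/1), width = 1/1 - 0/1 = 1/1
  'd': [0/1 + 1/1*0/1, 0/1 + 1/1*3/10) = [0/1, 3/10) <- contains code 741/2500
  'f': [0/1 + 1/1*3/10, 0/1 + 1/1*3/5) = [3/10, 3/5)
  'e': [0/1 + 1/1*3/5, 0/1 + 1/1*4/5) = [3/5, 4/5)
  'a': [0/1 + 1/1*4/5, 0/1 + 1/1*1/1) = [4/5, 1/1)
  emit 'd', narrow to [0/1, 3/10)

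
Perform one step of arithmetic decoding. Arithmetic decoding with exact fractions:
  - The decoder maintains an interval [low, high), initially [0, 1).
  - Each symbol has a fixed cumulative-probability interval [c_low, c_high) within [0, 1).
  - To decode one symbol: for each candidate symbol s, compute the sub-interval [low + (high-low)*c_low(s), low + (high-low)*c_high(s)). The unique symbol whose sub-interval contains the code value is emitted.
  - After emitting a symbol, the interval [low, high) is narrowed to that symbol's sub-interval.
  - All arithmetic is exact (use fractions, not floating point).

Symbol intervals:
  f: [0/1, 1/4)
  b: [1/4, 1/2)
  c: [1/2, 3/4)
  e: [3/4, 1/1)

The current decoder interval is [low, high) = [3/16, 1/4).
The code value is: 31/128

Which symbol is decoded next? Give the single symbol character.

Interval width = high − low = 1/4 − 3/16 = 1/16
Scaled code = (code − low) / width = (31/128 − 3/16) / 1/16 = 7/8
  f: [0/1, 1/4) 
  b: [1/4, 1/2) 
  c: [1/2, 3/4) 
  e: [3/4, 1/1) ← scaled code falls here ✓

Answer: e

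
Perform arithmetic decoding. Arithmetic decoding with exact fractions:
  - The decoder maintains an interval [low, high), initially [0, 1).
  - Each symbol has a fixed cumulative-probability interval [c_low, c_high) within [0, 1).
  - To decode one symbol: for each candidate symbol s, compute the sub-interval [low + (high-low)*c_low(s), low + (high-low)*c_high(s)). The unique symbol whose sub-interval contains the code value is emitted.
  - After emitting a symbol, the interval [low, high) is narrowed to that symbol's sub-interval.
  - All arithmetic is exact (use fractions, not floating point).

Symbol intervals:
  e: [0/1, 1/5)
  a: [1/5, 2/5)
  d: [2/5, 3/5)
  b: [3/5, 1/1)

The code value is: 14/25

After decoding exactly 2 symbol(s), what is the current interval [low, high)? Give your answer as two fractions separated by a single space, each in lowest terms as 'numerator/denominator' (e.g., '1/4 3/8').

Step 1: interval [0/1, 1/1), width = 1/1 - 0/1 = 1/1
  'e': [0/1 + 1/1*0/1, 0/1 + 1/1*1/5) = [0/1, 1/5)
  'a': [0/1 + 1/1*1/5, 0/1 + 1/1*2/5) = [1/5, 2/5)
  'd': [0/1 + 1/1*2/5, 0/1 + 1/1*3/5) = [2/5, 3/5) <- contains code 14/25
  'b': [0/1 + 1/1*3/5, 0/1 + 1/1*1/1) = [3/5, 1/1)
  emit 'd', narrow to [2/5, 3/5)
Step 2: interval [2/5, 3/5), width = 3/5 - 2/5 = 1/5
  'e': [2/5 + 1/5*0/1, 2/5 + 1/5*1/5) = [2/5, 11/25)
  'a': [2/5 + 1/5*1/5, 2/5 + 1/5*2/5) = [11/25, 12/25)
  'd': [2/5 + 1/5*2/5, 2/5 + 1/5*3/5) = [12/25, 13/25)
  'b': [2/5 + 1/5*3/5, 2/5 + 1/5*1/1) = [13/25, 3/5) <- contains code 14/25
  emit 'b', narrow to [13/25, 3/5)

Answer: 13/25 3/5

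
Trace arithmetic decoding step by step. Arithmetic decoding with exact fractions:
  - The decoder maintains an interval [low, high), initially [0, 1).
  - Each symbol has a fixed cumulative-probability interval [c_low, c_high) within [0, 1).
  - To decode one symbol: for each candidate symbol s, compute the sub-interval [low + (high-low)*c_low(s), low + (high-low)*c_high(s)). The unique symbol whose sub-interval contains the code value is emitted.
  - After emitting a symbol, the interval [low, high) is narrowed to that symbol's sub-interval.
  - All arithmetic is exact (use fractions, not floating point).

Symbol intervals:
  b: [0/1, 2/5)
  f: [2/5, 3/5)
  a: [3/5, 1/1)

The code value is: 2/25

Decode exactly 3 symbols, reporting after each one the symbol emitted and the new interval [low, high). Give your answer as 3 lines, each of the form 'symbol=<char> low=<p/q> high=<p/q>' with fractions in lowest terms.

Answer: symbol=b low=0/1 high=2/5
symbol=b low=0/1 high=4/25
symbol=f low=8/125 high=12/125

Derivation:
Step 1: interval [0/1, 1/1), width = 1/1 - 0/1 = 1/1
  'b': [0/1 + 1/1*0/1, 0/1 + 1/1*2/5) = [0/1, 2/5) <- contains code 2/25
  'f': [0/1 + 1/1*2/5, 0/1 + 1/1*3/5) = [2/5, 3/5)
  'a': [0/1 + 1/1*3/5, 0/1 + 1/1*1/1) = [3/5, 1/1)
  emit 'b', narrow to [0/1, 2/5)
Step 2: interval [0/1, 2/5), width = 2/5 - 0/1 = 2/5
  'b': [0/1 + 2/5*0/1, 0/1 + 2/5*2/5) = [0/1, 4/25) <- contains code 2/25
  'f': [0/1 + 2/5*2/5, 0/1 + 2/5*3/5) = [4/25, 6/25)
  'a': [0/1 + 2/5*3/5, 0/1 + 2/5*1/1) = [6/25, 2/5)
  emit 'b', narrow to [0/1, 4/25)
Step 3: interval [0/1, 4/25), width = 4/25 - 0/1 = 4/25
  'b': [0/1 + 4/25*0/1, 0/1 + 4/25*2/5) = [0/1, 8/125)
  'f': [0/1 + 4/25*2/5, 0/1 + 4/25*3/5) = [8/125, 12/125) <- contains code 2/25
  'a': [0/1 + 4/25*3/5, 0/1 + 4/25*1/1) = [12/125, 4/25)
  emit 'f', narrow to [8/125, 12/125)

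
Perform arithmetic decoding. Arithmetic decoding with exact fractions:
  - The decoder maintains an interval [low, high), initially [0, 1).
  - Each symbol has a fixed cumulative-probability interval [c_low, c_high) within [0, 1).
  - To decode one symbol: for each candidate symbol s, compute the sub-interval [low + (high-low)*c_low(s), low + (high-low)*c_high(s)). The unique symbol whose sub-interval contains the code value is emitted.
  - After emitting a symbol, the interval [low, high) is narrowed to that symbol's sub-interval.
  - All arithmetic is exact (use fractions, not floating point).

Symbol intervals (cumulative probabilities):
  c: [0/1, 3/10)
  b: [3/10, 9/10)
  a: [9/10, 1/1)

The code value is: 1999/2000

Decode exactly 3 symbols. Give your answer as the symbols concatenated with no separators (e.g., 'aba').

Step 1: interval [0/1, 1/1), width = 1/1 - 0/1 = 1/1
  'c': [0/1 + 1/1*0/1, 0/1 + 1/1*3/10) = [0/1, 3/10)
  'b': [0/1 + 1/1*3/10, 0/1 + 1/1*9/10) = [3/10, 9/10)
  'a': [0/1 + 1/1*9/10, 0/1 + 1/1*1/1) = [9/10, 1/1) <- contains code 1999/2000
  emit 'a', narrow to [9/10, 1/1)
Step 2: interval [9/10, 1/1), width = 1/1 - 9/10 = 1/10
  'c': [9/10 + 1/10*0/1, 9/10 + 1/10*3/10) = [9/10, 93/100)
  'b': [9/10 + 1/10*3/10, 9/10 + 1/10*9/10) = [93/100, 99/100)
  'a': [9/10 + 1/10*9/10, 9/10 + 1/10*1/1) = [99/100, 1/1) <- contains code 1999/2000
  emit 'a', narrow to [99/100, 1/1)
Step 3: interval [99/100, 1/1), width = 1/1 - 99/100 = 1/100
  'c': [99/100 + 1/100*0/1, 99/100 + 1/100*3/10) = [99/100, 993/1000)
  'b': [99/100 + 1/100*3/10, 99/100 + 1/100*9/10) = [993/1000, 999/1000)
  'a': [99/100 + 1/100*9/10, 99/100 + 1/100*1/1) = [999/1000, 1/1) <- contains code 1999/2000
  emit 'a', narrow to [999/1000, 1/1)

Answer: aaa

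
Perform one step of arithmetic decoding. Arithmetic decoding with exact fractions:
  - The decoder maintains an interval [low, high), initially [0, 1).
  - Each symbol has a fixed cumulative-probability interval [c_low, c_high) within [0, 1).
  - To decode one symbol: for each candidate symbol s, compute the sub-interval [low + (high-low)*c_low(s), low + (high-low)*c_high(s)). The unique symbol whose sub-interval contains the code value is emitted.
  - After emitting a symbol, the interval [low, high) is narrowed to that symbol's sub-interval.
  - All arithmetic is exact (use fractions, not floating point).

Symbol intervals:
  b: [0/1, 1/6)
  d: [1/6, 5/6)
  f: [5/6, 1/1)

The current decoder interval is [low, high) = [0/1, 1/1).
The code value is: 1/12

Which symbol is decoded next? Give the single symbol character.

Answer: b

Derivation:
Interval width = high − low = 1/1 − 0/1 = 1/1
Scaled code = (code − low) / width = (1/12 − 0/1) / 1/1 = 1/12
  b: [0/1, 1/6) ← scaled code falls here ✓
  d: [1/6, 5/6) 
  f: [5/6, 1/1) 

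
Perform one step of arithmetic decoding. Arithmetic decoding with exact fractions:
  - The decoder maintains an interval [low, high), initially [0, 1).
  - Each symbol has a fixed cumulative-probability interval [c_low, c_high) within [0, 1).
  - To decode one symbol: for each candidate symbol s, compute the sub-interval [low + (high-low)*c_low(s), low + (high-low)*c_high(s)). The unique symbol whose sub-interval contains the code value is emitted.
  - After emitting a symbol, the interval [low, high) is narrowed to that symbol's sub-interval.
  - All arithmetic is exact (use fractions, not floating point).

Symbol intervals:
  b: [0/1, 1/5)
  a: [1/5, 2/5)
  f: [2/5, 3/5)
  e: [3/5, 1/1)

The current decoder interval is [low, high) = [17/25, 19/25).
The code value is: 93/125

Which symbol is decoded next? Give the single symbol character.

Answer: e

Derivation:
Interval width = high − low = 19/25 − 17/25 = 2/25
Scaled code = (code − low) / width = (93/125 − 17/25) / 2/25 = 4/5
  b: [0/1, 1/5) 
  a: [1/5, 2/5) 
  f: [2/5, 3/5) 
  e: [3/5, 1/1) ← scaled code falls here ✓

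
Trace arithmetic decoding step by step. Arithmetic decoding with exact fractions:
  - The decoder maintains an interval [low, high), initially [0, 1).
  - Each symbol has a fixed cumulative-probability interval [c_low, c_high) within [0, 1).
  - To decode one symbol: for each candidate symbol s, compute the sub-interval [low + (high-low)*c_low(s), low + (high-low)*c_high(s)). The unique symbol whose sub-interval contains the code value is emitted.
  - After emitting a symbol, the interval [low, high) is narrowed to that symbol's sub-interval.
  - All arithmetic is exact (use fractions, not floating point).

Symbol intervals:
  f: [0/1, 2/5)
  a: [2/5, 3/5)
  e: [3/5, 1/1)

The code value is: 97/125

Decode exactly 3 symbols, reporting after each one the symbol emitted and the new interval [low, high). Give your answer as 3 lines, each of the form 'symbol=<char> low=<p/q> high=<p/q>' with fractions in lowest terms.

Step 1: interval [0/1, 1/1), width = 1/1 - 0/1 = 1/1
  'f': [0/1 + 1/1*0/1, 0/1 + 1/1*2/5) = [0/1, 2/5)
  'a': [0/1 + 1/1*2/5, 0/1 + 1/1*3/5) = [2/5, 3/5)
  'e': [0/1 + 1/1*3/5, 0/1 + 1/1*1/1) = [3/5, 1/1) <- contains code 97/125
  emit 'e', narrow to [3/5, 1/1)
Step 2: interval [3/5, 1/1), width = 1/1 - 3/5 = 2/5
  'f': [3/5 + 2/5*0/1, 3/5 + 2/5*2/5) = [3/5, 19/25)
  'a': [3/5 + 2/5*2/5, 3/5 + 2/5*3/5) = [19/25, 21/25) <- contains code 97/125
  'e': [3/5 + 2/5*3/5, 3/5 + 2/5*1/1) = [21/25, 1/1)
  emit 'a', narrow to [19/25, 21/25)
Step 3: interval [19/25, 21/25), width = 21/25 - 19/25 = 2/25
  'f': [19/25 + 2/25*0/1, 19/25 + 2/25*2/5) = [19/25, 99/125) <- contains code 97/125
  'a': [19/25 + 2/25*2/5, 19/25 + 2/25*3/5) = [99/125, 101/125)
  'e': [19/25 + 2/25*3/5, 19/25 + 2/25*1/1) = [101/125, 21/25)
  emit 'f', narrow to [19/25, 99/125)

Answer: symbol=e low=3/5 high=1/1
symbol=a low=19/25 high=21/25
symbol=f low=19/25 high=99/125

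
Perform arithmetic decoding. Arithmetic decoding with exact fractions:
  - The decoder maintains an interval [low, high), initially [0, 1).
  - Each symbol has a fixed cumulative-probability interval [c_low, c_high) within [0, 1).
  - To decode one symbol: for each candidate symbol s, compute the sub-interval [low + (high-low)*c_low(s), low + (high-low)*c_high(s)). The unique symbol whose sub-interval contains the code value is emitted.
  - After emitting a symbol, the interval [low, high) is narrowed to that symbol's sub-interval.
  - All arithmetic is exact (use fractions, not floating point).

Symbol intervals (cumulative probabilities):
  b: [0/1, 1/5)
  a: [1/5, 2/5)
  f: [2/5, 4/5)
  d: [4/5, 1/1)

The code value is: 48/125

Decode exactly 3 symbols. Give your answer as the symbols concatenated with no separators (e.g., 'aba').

Answer: adf

Derivation:
Step 1: interval [0/1, 1/1), width = 1/1 - 0/1 = 1/1
  'b': [0/1 + 1/1*0/1, 0/1 + 1/1*1/5) = [0/1, 1/5)
  'a': [0/1 + 1/1*1/5, 0/1 + 1/1*2/5) = [1/5, 2/5) <- contains code 48/125
  'f': [0/1 + 1/1*2/5, 0/1 + 1/1*4/5) = [2/5, 4/5)
  'd': [0/1 + 1/1*4/5, 0/1 + 1/1*1/1) = [4/5, 1/1)
  emit 'a', narrow to [1/5, 2/5)
Step 2: interval [1/5, 2/5), width = 2/5 - 1/5 = 1/5
  'b': [1/5 + 1/5*0/1, 1/5 + 1/5*1/5) = [1/5, 6/25)
  'a': [1/5 + 1/5*1/5, 1/5 + 1/5*2/5) = [6/25, 7/25)
  'f': [1/5 + 1/5*2/5, 1/5 + 1/5*4/5) = [7/25, 9/25)
  'd': [1/5 + 1/5*4/5, 1/5 + 1/5*1/1) = [9/25, 2/5) <- contains code 48/125
  emit 'd', narrow to [9/25, 2/5)
Step 3: interval [9/25, 2/5), width = 2/5 - 9/25 = 1/25
  'b': [9/25 + 1/25*0/1, 9/25 + 1/25*1/5) = [9/25, 46/125)
  'a': [9/25 + 1/25*1/5, 9/25 + 1/25*2/5) = [46/125, 47/125)
  'f': [9/25 + 1/25*2/5, 9/25 + 1/25*4/5) = [47/125, 49/125) <- contains code 48/125
  'd': [9/25 + 1/25*4/5, 9/25 + 1/25*1/1) = [49/125, 2/5)
  emit 'f', narrow to [47/125, 49/125)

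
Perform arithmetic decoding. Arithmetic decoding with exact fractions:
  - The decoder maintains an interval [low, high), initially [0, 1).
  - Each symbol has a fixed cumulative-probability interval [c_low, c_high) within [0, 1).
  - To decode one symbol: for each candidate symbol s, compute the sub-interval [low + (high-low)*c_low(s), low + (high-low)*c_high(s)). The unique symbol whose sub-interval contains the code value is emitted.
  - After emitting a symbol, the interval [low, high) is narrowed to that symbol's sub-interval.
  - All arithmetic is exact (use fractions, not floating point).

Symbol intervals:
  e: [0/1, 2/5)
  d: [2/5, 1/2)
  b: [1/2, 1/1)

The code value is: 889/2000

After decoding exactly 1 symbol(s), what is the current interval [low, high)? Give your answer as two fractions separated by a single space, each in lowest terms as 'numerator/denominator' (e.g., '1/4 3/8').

Step 1: interval [0/1, 1/1), width = 1/1 - 0/1 = 1/1
  'e': [0/1 + 1/1*0/1, 0/1 + 1/1*2/5) = [0/1, 2/5)
  'd': [0/1 + 1/1*2/5, 0/1 + 1/1*1/2) = [2/5, 1/2) <- contains code 889/2000
  'b': [0/1 + 1/1*1/2, 0/1 + 1/1*1/1) = [1/2, 1/1)
  emit 'd', narrow to [2/5, 1/2)

Answer: 2/5 1/2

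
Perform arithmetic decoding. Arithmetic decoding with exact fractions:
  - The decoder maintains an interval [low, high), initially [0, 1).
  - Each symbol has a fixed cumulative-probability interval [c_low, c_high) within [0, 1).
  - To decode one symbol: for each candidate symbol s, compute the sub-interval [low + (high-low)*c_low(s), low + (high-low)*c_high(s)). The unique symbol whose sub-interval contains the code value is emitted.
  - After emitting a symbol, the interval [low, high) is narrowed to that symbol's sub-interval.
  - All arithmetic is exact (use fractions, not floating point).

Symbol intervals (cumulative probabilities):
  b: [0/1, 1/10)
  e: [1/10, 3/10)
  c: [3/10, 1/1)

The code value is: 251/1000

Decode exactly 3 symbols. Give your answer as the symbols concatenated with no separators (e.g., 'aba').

Answer: ecc

Derivation:
Step 1: interval [0/1, 1/1), width = 1/1 - 0/1 = 1/1
  'b': [0/1 + 1/1*0/1, 0/1 + 1/1*1/10) = [0/1, 1/10)
  'e': [0/1 + 1/1*1/10, 0/1 + 1/1*3/10) = [1/10, 3/10) <- contains code 251/1000
  'c': [0/1 + 1/1*3/10, 0/1 + 1/1*1/1) = [3/10, 1/1)
  emit 'e', narrow to [1/10, 3/10)
Step 2: interval [1/10, 3/10), width = 3/10 - 1/10 = 1/5
  'b': [1/10 + 1/5*0/1, 1/10 + 1/5*1/10) = [1/10, 3/25)
  'e': [1/10 + 1/5*1/10, 1/10 + 1/5*3/10) = [3/25, 4/25)
  'c': [1/10 + 1/5*3/10, 1/10 + 1/5*1/1) = [4/25, 3/10) <- contains code 251/1000
  emit 'c', narrow to [4/25, 3/10)
Step 3: interval [4/25, 3/10), width = 3/10 - 4/25 = 7/50
  'b': [4/25 + 7/50*0/1, 4/25 + 7/50*1/10) = [4/25, 87/500)
  'e': [4/25 + 7/50*1/10, 4/25 + 7/50*3/10) = [87/500, 101/500)
  'c': [4/25 + 7/50*3/10, 4/25 + 7/50*1/1) = [101/500, 3/10) <- contains code 251/1000
  emit 'c', narrow to [101/500, 3/10)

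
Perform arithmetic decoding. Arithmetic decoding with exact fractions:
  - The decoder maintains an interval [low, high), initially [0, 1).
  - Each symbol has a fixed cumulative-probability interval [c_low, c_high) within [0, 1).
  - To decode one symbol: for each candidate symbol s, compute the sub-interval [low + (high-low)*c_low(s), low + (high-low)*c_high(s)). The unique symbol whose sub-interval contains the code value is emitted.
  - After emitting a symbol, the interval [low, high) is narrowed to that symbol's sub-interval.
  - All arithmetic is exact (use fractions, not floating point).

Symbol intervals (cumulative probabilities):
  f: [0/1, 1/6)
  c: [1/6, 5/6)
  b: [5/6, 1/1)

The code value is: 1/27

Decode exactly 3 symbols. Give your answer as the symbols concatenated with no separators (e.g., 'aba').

Answer: fcf

Derivation:
Step 1: interval [0/1, 1/1), width = 1/1 - 0/1 = 1/1
  'f': [0/1 + 1/1*0/1, 0/1 + 1/1*1/6) = [0/1, 1/6) <- contains code 1/27
  'c': [0/1 + 1/1*1/6, 0/1 + 1/1*5/6) = [1/6, 5/6)
  'b': [0/1 + 1/1*5/6, 0/1 + 1/1*1/1) = [5/6, 1/1)
  emit 'f', narrow to [0/1, 1/6)
Step 2: interval [0/1, 1/6), width = 1/6 - 0/1 = 1/6
  'f': [0/1 + 1/6*0/1, 0/1 + 1/6*1/6) = [0/1, 1/36)
  'c': [0/1 + 1/6*1/6, 0/1 + 1/6*5/6) = [1/36, 5/36) <- contains code 1/27
  'b': [0/1 + 1/6*5/6, 0/1 + 1/6*1/1) = [5/36, 1/6)
  emit 'c', narrow to [1/36, 5/36)
Step 3: interval [1/36, 5/36), width = 5/36 - 1/36 = 1/9
  'f': [1/36 + 1/9*0/1, 1/36 + 1/9*1/6) = [1/36, 5/108) <- contains code 1/27
  'c': [1/36 + 1/9*1/6, 1/36 + 1/9*5/6) = [5/108, 13/108)
  'b': [1/36 + 1/9*5/6, 1/36 + 1/9*1/1) = [13/108, 5/36)
  emit 'f', narrow to [1/36, 5/108)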